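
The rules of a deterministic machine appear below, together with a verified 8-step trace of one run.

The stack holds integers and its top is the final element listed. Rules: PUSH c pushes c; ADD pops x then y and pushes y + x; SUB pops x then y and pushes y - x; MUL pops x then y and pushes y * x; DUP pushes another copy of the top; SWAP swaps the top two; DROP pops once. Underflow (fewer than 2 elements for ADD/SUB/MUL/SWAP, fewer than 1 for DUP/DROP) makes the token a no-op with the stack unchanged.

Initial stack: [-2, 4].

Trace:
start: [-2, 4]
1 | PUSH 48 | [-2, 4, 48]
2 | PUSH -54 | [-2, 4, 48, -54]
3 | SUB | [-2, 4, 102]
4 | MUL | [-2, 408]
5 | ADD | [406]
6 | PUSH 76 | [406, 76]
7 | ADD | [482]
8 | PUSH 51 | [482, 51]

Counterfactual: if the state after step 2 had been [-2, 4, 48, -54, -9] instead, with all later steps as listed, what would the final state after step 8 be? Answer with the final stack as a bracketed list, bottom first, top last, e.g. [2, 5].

state after step 2 := [-2, 4, 48, -54, -9]
3 | SUB | [-2, 4, 48, -45]
4 | MUL | [-2, 4, -2160]
5 | ADD | [-2, -2156]
6 | PUSH 76 | [-2, -2156, 76]
7 | ADD | [-2, -2080]
8 | PUSH 51 | [-2, -2080, 51]

[-2, -2080, 51]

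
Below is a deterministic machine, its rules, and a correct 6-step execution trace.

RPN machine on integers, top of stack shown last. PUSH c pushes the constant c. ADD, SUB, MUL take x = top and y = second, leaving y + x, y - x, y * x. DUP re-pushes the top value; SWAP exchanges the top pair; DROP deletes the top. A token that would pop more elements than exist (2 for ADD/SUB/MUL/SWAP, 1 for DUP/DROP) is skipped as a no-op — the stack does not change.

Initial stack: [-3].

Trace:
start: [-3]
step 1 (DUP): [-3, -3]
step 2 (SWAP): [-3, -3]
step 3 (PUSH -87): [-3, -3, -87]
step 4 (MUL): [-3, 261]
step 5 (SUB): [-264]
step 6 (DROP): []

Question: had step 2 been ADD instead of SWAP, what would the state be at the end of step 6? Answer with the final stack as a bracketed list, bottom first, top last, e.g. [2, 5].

(re-executing from step 2 with the substitution; state before step 2: [-3, -3])
step 2 (ADD): [-6]
step 3 (PUSH -87): [-6, -87]
step 4 (MUL): [522]
step 5 (SUB): [522]
step 6 (DROP): []

[]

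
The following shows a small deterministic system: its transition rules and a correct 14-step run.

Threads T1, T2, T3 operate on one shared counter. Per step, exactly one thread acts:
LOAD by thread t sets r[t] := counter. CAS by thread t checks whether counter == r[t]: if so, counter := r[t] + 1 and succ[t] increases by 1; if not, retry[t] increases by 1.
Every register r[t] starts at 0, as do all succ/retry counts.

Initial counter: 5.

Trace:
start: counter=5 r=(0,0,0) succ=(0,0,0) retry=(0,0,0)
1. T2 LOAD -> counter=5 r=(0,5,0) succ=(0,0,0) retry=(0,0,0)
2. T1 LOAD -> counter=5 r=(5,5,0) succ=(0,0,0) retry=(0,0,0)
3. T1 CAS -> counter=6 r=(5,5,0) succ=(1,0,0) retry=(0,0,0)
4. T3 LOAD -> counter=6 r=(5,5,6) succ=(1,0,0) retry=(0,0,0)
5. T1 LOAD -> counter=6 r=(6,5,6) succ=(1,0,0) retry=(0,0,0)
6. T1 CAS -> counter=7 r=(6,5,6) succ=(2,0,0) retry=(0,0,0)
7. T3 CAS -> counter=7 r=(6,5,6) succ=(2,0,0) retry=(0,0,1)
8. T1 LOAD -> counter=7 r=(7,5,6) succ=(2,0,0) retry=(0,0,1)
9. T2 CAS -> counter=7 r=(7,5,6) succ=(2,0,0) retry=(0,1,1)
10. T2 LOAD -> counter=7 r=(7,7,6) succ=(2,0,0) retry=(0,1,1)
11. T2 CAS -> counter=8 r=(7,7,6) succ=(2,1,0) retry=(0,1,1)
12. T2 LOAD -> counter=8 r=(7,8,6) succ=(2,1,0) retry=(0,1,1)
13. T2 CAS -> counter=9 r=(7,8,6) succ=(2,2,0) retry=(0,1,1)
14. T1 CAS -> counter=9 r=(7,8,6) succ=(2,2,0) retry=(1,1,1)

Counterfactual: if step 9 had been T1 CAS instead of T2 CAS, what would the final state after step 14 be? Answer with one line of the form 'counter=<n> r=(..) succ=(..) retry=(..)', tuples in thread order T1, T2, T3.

(re-executing from step 9 with the substitution; state before step 9: counter=7 r=(7,5,6) succ=(2,0,0) retry=(0,0,1))
9. T1 CAS -> counter=8 r=(7,5,6) succ=(3,0,0) retry=(0,0,1)
10. T2 LOAD -> counter=8 r=(7,8,6) succ=(3,0,0) retry=(0,0,1)
11. T2 CAS -> counter=9 r=(7,8,6) succ=(3,1,0) retry=(0,0,1)
12. T2 LOAD -> counter=9 r=(7,9,6) succ=(3,1,0) retry=(0,0,1)
13. T2 CAS -> counter=10 r=(7,9,6) succ=(3,2,0) retry=(0,0,1)
14. T1 CAS -> counter=10 r=(7,9,6) succ=(3,2,0) retry=(1,0,1)

counter=10 r=(7,9,6) succ=(3,2,0) retry=(1,0,1)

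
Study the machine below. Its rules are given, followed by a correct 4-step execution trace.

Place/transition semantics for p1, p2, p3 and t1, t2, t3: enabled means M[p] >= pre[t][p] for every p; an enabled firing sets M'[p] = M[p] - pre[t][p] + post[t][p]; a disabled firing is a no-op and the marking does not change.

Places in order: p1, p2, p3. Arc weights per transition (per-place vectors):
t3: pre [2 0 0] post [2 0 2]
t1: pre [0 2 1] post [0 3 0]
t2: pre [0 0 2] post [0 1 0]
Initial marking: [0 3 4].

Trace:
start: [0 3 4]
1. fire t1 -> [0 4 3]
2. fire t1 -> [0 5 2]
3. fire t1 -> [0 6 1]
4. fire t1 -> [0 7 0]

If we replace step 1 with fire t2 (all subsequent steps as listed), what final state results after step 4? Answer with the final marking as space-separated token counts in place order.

0 6 0

(re-executing from step 1 with the substitution; state before step 1: [0 3 4])
1. fire t2 -> [0 4 2]
2. fire t1 -> [0 5 1]
3. fire t1 -> [0 6 0]
4. fire t1 -> [0 6 0]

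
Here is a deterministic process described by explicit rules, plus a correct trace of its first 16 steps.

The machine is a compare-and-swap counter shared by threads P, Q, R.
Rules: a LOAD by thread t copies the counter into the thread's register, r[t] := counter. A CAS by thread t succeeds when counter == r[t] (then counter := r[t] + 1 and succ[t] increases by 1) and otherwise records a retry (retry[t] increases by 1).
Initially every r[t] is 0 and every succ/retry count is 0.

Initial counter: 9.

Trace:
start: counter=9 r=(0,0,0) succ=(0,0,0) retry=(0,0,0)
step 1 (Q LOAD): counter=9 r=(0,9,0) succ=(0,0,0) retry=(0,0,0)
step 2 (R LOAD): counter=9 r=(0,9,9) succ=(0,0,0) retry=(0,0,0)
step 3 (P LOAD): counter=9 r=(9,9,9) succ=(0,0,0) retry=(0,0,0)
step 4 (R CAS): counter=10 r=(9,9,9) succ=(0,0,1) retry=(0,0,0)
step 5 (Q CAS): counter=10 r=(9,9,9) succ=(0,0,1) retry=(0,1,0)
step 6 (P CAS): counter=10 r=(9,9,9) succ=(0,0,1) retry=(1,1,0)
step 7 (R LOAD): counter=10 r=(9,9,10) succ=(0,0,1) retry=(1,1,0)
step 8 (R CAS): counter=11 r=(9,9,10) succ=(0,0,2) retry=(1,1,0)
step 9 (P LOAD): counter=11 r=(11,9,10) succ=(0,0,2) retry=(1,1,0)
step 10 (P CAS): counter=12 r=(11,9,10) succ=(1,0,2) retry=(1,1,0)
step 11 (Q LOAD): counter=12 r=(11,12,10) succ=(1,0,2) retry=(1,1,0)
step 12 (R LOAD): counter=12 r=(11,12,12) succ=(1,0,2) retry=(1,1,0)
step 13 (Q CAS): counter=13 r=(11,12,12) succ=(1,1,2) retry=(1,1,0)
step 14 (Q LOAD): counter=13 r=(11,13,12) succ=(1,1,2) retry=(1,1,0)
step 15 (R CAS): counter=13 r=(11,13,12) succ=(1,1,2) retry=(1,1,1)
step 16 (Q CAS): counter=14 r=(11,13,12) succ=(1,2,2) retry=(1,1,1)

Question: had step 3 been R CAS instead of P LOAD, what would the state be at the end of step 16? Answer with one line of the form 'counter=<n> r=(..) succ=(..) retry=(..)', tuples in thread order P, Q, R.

(re-executing from step 3 with the substitution; state before step 3: counter=9 r=(0,9,9) succ=(0,0,0) retry=(0,0,0))
step 3 (R CAS): counter=10 r=(0,9,9) succ=(0,0,1) retry=(0,0,0)
step 4 (R CAS): counter=10 r=(0,9,9) succ=(0,0,1) retry=(0,0,1)
step 5 (Q CAS): counter=10 r=(0,9,9) succ=(0,0,1) retry=(0,1,1)
step 6 (P CAS): counter=10 r=(0,9,9) succ=(0,0,1) retry=(1,1,1)
step 7 (R LOAD): counter=10 r=(0,9,10) succ=(0,0,1) retry=(1,1,1)
step 8 (R CAS): counter=11 r=(0,9,10) succ=(0,0,2) retry=(1,1,1)
step 9 (P LOAD): counter=11 r=(11,9,10) succ=(0,0,2) retry=(1,1,1)
step 10 (P CAS): counter=12 r=(11,9,10) succ=(1,0,2) retry=(1,1,1)
step 11 (Q LOAD): counter=12 r=(11,12,10) succ=(1,0,2) retry=(1,1,1)
step 12 (R LOAD): counter=12 r=(11,12,12) succ=(1,0,2) retry=(1,1,1)
step 13 (Q CAS): counter=13 r=(11,12,12) succ=(1,1,2) retry=(1,1,1)
step 14 (Q LOAD): counter=13 r=(11,13,12) succ=(1,1,2) retry=(1,1,1)
step 15 (R CAS): counter=13 r=(11,13,12) succ=(1,1,2) retry=(1,1,2)
step 16 (Q CAS): counter=14 r=(11,13,12) succ=(1,2,2) retry=(1,1,2)

counter=14 r=(11,13,12) succ=(1,2,2) retry=(1,1,2)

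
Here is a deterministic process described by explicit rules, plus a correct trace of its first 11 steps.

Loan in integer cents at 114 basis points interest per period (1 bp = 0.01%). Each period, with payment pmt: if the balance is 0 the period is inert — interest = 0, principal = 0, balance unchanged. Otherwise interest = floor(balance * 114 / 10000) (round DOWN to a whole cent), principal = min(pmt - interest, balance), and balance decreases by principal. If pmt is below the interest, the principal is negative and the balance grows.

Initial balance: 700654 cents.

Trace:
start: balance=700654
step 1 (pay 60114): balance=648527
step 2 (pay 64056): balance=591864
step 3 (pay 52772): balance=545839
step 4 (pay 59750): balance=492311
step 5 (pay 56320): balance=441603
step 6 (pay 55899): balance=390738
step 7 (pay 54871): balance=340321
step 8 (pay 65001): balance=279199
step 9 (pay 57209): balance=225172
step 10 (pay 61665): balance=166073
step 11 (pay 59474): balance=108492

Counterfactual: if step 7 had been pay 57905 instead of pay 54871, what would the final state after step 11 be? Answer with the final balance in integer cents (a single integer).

(re-executing from step 7 with the substitution; state before step 7: balance=390738)
step 7 (pay 57905): balance=337287
step 8 (pay 65001): balance=276131
step 9 (pay 57209): balance=222069
step 10 (pay 61665): balance=162935
step 11 (pay 59474): balance=105318

105318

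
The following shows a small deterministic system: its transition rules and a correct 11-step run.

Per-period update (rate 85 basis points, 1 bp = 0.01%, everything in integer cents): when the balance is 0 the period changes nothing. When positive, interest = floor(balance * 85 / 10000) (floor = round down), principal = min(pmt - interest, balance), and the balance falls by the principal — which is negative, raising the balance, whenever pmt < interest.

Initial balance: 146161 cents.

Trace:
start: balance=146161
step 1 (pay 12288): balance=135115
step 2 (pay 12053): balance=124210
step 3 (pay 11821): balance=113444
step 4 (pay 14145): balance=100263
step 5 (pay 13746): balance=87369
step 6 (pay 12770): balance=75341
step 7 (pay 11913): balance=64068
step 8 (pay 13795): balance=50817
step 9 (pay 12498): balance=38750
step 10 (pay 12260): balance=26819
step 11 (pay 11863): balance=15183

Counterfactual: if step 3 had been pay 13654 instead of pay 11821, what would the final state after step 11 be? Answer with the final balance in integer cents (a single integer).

13221

(re-executing from step 3 with the substitution; state before step 3: balance=124210)
step 3 (pay 13654): balance=111611
step 4 (pay 14145): balance=98414
step 5 (pay 13746): balance=85504
step 6 (pay 12770): balance=73460
step 7 (pay 11913): balance=62171
step 8 (pay 13795): balance=48904
step 9 (pay 12498): balance=36821
step 10 (pay 12260): balance=24873
step 11 (pay 11863): balance=13221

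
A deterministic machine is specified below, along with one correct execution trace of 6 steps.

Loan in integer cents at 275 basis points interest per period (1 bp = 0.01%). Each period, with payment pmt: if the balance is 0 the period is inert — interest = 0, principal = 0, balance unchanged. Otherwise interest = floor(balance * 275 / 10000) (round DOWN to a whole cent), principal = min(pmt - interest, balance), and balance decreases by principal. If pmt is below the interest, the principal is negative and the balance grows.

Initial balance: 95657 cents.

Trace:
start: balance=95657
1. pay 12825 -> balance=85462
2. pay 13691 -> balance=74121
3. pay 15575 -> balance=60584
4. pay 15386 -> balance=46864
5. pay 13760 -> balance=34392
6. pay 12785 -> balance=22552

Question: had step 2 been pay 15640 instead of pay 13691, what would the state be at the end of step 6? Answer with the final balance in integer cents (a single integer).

20379

(re-executing from step 2 with the substitution; state before step 2: balance=85462)
2. pay 15640 -> balance=72172
3. pay 15575 -> balance=58581
4. pay 15386 -> balance=44805
5. pay 13760 -> balance=32277
6. pay 12785 -> balance=20379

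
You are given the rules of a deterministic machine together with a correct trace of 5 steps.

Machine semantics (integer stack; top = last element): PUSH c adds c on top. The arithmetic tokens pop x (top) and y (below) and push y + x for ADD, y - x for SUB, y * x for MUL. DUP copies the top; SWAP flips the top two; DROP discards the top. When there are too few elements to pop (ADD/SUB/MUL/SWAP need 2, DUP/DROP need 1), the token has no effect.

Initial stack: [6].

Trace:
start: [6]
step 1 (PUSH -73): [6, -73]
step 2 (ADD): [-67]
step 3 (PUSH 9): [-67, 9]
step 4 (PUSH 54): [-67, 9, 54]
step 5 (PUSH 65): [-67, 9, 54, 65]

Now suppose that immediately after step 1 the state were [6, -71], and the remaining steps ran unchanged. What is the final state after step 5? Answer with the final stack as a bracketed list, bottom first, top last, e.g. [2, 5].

state after step 1 := [6, -71]
step 2 (ADD): [-65]
step 3 (PUSH 9): [-65, 9]
step 4 (PUSH 54): [-65, 9, 54]
step 5 (PUSH 65): [-65, 9, 54, 65]

[-65, 9, 54, 65]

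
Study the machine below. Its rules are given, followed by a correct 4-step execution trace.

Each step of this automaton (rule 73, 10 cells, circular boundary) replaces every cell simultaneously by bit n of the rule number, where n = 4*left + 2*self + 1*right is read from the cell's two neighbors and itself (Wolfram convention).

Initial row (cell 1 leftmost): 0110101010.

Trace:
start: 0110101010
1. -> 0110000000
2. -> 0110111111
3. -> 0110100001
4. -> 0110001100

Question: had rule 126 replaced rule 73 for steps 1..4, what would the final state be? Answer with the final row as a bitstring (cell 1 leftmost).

(re-executing steps 1..4 under rule 126; state before step 1: 0110101010)
1. -> 1111111111
2. -> 0000000000
3. -> 0000000000
4. -> 0000000000

0000000000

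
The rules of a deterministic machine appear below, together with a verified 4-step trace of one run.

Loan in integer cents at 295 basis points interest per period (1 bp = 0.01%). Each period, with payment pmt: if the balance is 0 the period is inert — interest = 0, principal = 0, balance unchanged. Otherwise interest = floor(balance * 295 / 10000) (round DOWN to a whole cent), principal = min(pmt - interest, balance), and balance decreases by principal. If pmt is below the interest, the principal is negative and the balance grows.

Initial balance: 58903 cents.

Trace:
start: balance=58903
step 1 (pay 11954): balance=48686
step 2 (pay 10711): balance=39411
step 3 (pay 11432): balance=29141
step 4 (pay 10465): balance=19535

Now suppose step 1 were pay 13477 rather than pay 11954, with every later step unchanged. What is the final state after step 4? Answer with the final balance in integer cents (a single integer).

(re-executing from step 1 with the substitution; state before step 1: balance=58903)
step 1 (pay 13477): balance=47163
step 2 (pay 10711): balance=37843
step 3 (pay 11432): balance=27527
step 4 (pay 10465): balance=17874

17874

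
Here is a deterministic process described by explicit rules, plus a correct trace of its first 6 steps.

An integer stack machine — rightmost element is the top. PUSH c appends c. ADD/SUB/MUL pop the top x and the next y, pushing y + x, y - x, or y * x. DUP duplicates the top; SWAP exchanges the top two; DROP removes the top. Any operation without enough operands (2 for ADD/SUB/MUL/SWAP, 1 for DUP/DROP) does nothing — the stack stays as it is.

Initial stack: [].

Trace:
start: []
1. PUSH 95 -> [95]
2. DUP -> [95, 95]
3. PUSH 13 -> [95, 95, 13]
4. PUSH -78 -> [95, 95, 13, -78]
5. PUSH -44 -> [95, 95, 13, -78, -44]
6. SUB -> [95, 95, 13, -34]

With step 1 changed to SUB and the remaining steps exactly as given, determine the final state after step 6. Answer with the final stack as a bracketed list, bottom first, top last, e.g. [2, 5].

[13, -34]

(re-executing from step 1 with the substitution; state before step 1: [])
1. SUB -> []
2. DUP -> []
3. PUSH 13 -> [13]
4. PUSH -78 -> [13, -78]
5. PUSH -44 -> [13, -78, -44]
6. SUB -> [13, -34]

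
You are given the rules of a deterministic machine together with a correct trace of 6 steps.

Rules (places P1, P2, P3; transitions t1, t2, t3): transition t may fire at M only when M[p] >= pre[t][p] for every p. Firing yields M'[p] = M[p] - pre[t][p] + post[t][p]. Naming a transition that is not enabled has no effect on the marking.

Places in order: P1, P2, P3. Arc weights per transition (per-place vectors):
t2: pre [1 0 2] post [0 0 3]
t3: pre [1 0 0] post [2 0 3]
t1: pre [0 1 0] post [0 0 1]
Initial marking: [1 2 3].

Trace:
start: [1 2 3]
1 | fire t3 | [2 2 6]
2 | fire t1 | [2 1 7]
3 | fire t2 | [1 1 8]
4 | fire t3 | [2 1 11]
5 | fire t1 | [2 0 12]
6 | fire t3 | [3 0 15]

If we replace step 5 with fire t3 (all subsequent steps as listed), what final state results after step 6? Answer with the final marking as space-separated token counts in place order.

4 1 17

(re-executing from step 5 with the substitution; state before step 5: [2 1 11])
5 | fire t3 | [3 1 14]
6 | fire t3 | [4 1 17]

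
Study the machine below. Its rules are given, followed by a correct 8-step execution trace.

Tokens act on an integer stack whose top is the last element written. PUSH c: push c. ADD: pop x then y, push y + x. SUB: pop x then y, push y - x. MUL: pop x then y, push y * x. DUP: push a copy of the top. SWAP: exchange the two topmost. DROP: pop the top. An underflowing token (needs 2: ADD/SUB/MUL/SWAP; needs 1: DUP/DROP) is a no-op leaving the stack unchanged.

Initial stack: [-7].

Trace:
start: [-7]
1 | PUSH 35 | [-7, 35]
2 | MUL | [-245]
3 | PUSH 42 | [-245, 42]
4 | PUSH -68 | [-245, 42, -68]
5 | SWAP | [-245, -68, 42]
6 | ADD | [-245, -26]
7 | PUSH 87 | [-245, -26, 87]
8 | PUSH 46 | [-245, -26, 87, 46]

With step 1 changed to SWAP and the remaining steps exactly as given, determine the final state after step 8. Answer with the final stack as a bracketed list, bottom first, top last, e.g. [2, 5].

[-7, -26, 87, 46]

(re-executing from step 1 with the substitution; state before step 1: [-7])
1 | SWAP | [-7]
2 | MUL | [-7]
3 | PUSH 42 | [-7, 42]
4 | PUSH -68 | [-7, 42, -68]
5 | SWAP | [-7, -68, 42]
6 | ADD | [-7, -26]
7 | PUSH 87 | [-7, -26, 87]
8 | PUSH 46 | [-7, -26, 87, 46]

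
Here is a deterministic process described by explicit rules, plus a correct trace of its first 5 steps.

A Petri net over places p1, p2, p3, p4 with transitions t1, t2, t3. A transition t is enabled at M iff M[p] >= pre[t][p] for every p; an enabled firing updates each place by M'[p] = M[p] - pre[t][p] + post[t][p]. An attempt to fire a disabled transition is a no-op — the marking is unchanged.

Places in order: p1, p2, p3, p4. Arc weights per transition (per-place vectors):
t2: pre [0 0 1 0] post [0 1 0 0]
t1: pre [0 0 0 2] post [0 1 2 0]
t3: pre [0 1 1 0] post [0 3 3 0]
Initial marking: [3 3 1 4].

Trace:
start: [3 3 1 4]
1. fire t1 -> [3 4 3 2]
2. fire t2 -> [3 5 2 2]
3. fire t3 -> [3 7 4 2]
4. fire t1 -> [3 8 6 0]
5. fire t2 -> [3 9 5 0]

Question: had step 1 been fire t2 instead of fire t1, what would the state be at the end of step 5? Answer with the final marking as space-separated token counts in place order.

3 6 1 2

(re-executing from step 1 with the substitution; state before step 1: [3 3 1 4])
1. fire t2 -> [3 4 0 4]
2. fire t2 -> [3 4 0 4]
3. fire t3 -> [3 4 0 4]
4. fire t1 -> [3 5 2 2]
5. fire t2 -> [3 6 1 2]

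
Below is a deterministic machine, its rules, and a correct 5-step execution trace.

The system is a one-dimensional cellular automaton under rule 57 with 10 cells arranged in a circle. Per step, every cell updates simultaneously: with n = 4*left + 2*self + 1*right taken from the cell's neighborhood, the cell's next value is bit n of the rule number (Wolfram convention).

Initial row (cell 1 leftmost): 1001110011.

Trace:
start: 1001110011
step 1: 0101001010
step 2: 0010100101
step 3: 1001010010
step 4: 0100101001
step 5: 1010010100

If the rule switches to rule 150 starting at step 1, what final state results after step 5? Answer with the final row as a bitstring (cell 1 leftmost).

(re-executing steps 1..5 under rule 150; state before step 1: 1001110011)
step 1: 0110101101
step 2: 0000100001
step 3: 1001110011
step 4: 0110101101
step 5: 0000100001

0000100001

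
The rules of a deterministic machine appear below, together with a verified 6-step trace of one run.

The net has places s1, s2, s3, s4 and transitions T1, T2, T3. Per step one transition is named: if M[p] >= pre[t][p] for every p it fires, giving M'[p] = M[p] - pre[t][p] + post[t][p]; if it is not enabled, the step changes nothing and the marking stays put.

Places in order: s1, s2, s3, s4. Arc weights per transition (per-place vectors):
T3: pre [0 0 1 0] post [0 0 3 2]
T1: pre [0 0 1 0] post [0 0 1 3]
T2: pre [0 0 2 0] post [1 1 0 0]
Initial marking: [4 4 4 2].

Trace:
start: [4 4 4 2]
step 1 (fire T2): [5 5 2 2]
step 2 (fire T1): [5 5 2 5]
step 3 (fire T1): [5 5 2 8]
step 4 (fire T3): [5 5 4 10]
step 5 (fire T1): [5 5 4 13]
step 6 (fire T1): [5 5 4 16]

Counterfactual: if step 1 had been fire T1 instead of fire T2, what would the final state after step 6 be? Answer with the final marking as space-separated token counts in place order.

4 4 6 19

(re-executing from step 1 with the substitution; state before step 1: [4 4 4 2])
step 1 (fire T1): [4 4 4 5]
step 2 (fire T1): [4 4 4 8]
step 3 (fire T1): [4 4 4 11]
step 4 (fire T3): [4 4 6 13]
step 5 (fire T1): [4 4 6 16]
step 6 (fire T1): [4 4 6 19]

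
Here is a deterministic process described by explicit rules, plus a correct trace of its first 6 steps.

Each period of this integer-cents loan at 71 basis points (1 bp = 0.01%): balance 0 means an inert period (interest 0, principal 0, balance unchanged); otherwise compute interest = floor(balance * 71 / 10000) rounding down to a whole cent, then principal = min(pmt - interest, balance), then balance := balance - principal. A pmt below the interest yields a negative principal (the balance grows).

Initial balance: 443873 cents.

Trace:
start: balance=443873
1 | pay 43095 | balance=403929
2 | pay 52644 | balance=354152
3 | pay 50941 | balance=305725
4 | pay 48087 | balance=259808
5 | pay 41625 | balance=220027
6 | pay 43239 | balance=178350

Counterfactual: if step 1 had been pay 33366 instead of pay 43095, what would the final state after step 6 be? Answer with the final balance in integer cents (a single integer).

(re-executing from step 1 with the substitution; state before step 1: balance=443873)
1 | pay 33366 | balance=413658
2 | pay 52644 | balance=363950
3 | pay 50941 | balance=315593
4 | pay 48087 | balance=269746
5 | pay 41625 | balance=230036
6 | pay 43239 | balance=188430

188430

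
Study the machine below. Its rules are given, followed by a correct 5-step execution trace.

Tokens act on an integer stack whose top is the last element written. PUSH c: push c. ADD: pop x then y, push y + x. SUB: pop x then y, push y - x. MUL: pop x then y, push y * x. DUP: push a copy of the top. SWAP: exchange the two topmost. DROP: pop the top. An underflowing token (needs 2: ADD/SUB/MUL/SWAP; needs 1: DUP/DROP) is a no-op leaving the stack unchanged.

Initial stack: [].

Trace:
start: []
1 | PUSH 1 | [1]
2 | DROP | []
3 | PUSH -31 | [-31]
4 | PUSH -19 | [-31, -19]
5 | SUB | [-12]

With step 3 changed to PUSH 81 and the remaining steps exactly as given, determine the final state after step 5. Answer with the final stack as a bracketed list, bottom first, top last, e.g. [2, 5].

[100]

(re-executing from step 3 with the substitution; state before step 3: [])
3 | PUSH 81 | [81]
4 | PUSH -19 | [81, -19]
5 | SUB | [100]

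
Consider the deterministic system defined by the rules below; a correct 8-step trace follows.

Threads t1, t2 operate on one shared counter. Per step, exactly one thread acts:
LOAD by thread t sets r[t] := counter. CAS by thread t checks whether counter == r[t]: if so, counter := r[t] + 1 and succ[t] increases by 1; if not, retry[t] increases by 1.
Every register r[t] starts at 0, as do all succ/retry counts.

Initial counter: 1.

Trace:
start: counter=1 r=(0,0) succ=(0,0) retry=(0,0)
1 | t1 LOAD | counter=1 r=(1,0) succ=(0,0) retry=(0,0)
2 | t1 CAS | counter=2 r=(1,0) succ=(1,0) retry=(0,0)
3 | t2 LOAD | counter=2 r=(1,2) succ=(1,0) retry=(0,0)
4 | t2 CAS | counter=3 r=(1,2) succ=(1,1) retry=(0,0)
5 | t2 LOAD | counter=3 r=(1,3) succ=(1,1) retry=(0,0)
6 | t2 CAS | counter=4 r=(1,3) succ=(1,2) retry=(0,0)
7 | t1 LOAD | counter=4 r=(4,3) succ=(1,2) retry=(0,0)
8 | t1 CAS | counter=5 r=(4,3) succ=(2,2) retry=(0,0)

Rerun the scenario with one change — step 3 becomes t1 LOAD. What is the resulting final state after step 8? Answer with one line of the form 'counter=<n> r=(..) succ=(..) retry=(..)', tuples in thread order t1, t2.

counter=4 r=(3,2) succ=(2,1) retry=(0,1)

(re-executing from step 3 with the substitution; state before step 3: counter=2 r=(1,0) succ=(1,0) retry=(0,0))
3 | t1 LOAD | counter=2 r=(2,0) succ=(1,0) retry=(0,0)
4 | t2 CAS | counter=2 r=(2,0) succ=(1,0) retry=(0,1)
5 | t2 LOAD | counter=2 r=(2,2) succ=(1,0) retry=(0,1)
6 | t2 CAS | counter=3 r=(2,2) succ=(1,1) retry=(0,1)
7 | t1 LOAD | counter=3 r=(3,2) succ=(1,1) retry=(0,1)
8 | t1 CAS | counter=4 r=(3,2) succ=(2,1) retry=(0,1)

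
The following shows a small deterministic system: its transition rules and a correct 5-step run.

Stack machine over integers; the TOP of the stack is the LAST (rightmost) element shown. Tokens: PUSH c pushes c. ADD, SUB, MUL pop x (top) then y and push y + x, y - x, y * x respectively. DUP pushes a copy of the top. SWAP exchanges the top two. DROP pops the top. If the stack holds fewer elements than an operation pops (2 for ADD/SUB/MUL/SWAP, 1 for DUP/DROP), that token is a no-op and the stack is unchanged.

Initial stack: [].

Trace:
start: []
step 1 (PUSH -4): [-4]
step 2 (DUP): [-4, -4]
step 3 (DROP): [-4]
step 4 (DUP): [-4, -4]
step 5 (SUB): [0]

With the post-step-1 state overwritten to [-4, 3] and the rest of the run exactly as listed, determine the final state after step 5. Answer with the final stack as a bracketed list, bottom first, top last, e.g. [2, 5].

[-4, 0]

state after step 1 := [-4, 3]
step 2 (DUP): [-4, 3, 3]
step 3 (DROP): [-4, 3]
step 4 (DUP): [-4, 3, 3]
step 5 (SUB): [-4, 0]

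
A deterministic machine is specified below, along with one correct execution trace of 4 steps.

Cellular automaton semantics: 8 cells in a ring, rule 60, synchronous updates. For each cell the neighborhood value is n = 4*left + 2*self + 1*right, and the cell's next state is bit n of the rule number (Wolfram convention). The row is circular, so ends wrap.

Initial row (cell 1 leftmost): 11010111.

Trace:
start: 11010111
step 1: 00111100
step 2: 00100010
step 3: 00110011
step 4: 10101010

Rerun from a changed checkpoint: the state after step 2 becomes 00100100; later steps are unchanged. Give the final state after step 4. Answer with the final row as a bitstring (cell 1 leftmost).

state after step 2 := 00100100
step 3: 00110110
step 4: 00101101

00101101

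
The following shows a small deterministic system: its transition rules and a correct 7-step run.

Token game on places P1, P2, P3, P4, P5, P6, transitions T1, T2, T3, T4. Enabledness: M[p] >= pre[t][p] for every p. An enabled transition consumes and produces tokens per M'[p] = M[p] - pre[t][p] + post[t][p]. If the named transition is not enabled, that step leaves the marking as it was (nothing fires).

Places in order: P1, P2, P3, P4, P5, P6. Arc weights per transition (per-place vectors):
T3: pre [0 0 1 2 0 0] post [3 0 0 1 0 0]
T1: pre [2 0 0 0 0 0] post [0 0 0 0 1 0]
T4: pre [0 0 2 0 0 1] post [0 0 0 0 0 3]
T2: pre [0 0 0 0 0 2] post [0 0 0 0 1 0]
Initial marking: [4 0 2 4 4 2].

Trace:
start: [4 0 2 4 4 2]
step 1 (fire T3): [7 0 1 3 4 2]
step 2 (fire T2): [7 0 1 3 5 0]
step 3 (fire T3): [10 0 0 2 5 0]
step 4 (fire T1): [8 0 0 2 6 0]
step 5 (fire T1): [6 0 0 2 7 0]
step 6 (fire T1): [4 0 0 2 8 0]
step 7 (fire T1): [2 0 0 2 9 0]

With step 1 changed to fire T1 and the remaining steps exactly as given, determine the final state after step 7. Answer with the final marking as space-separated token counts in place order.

(re-executing from step 1 with the substitution; state before step 1: [4 0 2 4 4 2])
step 1 (fire T1): [2 0 2 4 5 2]
step 2 (fire T2): [2 0 2 4 6 0]
step 3 (fire T3): [5 0 1 3 6 0]
step 4 (fire T1): [3 0 1 3 7 0]
step 5 (fire T1): [1 0 1 3 8 0]
step 6 (fire T1): [1 0 1 3 8 0]
step 7 (fire T1): [1 0 1 3 8 0]

1 0 1 3 8 0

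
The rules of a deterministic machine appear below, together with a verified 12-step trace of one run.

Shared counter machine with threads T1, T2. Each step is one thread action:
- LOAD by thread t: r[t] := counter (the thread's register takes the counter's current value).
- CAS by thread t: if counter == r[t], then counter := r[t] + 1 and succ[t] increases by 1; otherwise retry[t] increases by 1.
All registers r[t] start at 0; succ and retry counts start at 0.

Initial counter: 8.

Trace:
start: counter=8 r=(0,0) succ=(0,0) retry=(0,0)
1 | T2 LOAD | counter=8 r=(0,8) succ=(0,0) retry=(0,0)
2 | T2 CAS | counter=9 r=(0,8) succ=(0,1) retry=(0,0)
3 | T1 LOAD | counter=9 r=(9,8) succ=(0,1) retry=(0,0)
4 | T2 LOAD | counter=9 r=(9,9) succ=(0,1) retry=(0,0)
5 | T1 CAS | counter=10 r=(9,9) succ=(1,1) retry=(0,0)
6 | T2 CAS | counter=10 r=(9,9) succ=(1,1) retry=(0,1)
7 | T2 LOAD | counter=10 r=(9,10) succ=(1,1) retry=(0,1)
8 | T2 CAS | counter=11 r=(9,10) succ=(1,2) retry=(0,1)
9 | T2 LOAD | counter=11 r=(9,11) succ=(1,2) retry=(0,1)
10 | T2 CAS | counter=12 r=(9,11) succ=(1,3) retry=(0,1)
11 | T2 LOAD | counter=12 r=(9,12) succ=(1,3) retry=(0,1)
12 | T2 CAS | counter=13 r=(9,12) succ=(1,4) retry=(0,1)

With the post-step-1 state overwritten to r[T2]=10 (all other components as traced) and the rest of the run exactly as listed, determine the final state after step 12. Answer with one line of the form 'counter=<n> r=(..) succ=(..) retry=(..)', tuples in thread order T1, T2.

counter=12 r=(8,11) succ=(1,3) retry=(0,2)

state after step 1 := counter=8 r=(0,10) succ=(0,0) retry=(0,0)
2 | T2 CAS | counter=8 r=(0,10) succ=(0,0) retry=(0,1)
3 | T1 LOAD | counter=8 r=(8,10) succ=(0,0) retry=(0,1)
4 | T2 LOAD | counter=8 r=(8,8) succ=(0,0) retry=(0,1)
5 | T1 CAS | counter=9 r=(8,8) succ=(1,0) retry=(0,1)
6 | T2 CAS | counter=9 r=(8,8) succ=(1,0) retry=(0,2)
7 | T2 LOAD | counter=9 r=(8,9) succ=(1,0) retry=(0,2)
8 | T2 CAS | counter=10 r=(8,9) succ=(1,1) retry=(0,2)
9 | T2 LOAD | counter=10 r=(8,10) succ=(1,1) retry=(0,2)
10 | T2 CAS | counter=11 r=(8,10) succ=(1,2) retry=(0,2)
11 | T2 LOAD | counter=11 r=(8,11) succ=(1,2) retry=(0,2)
12 | T2 CAS | counter=12 r=(8,11) succ=(1,3) retry=(0,2)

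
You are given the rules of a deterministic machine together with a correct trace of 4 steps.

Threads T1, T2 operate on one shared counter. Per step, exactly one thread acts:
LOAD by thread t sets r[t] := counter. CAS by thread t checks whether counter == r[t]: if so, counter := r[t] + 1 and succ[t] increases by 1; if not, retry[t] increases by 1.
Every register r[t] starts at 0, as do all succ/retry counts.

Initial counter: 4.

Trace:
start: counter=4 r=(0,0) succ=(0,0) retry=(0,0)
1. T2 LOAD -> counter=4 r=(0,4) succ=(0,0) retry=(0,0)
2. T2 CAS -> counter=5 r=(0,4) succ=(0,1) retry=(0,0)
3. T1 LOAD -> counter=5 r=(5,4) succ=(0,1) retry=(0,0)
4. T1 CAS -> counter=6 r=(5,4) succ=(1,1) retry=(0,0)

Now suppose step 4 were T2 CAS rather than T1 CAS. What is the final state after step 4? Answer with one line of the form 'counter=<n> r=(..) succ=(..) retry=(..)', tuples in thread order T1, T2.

counter=5 r=(5,4) succ=(0,1) retry=(0,1)

(re-executing from step 4 with the substitution; state before step 4: counter=5 r=(5,4) succ=(0,1) retry=(0,0))
4. T2 CAS -> counter=5 r=(5,4) succ=(0,1) retry=(0,1)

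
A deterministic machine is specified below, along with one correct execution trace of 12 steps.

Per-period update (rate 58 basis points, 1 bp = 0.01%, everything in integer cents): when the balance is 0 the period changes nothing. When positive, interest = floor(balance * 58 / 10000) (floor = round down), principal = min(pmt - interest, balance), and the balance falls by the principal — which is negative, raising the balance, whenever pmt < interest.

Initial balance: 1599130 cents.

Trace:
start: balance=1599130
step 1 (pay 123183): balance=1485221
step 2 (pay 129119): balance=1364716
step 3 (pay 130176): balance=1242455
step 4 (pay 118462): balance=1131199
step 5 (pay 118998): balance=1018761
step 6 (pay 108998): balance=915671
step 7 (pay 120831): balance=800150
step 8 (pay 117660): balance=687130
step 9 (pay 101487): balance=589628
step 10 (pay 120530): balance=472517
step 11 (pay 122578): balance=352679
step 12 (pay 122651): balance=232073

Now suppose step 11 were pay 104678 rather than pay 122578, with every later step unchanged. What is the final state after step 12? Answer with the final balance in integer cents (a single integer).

(re-executing from step 11 with the substitution; state before step 11: balance=472517)
step 11 (pay 104678): balance=370579
step 12 (pay 122651): balance=250077

250077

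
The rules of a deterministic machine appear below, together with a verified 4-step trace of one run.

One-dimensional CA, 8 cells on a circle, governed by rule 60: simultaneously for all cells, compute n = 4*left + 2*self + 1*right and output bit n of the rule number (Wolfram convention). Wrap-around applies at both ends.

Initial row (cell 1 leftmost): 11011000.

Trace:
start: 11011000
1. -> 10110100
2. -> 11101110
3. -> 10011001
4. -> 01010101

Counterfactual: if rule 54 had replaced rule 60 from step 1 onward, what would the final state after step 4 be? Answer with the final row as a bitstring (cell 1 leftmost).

(re-executing steps 1..4 under rule 54; state before step 1: 11011000)
1. -> 00100101
2. -> 11111111
3. -> 00000000
4. -> 00000000

00000000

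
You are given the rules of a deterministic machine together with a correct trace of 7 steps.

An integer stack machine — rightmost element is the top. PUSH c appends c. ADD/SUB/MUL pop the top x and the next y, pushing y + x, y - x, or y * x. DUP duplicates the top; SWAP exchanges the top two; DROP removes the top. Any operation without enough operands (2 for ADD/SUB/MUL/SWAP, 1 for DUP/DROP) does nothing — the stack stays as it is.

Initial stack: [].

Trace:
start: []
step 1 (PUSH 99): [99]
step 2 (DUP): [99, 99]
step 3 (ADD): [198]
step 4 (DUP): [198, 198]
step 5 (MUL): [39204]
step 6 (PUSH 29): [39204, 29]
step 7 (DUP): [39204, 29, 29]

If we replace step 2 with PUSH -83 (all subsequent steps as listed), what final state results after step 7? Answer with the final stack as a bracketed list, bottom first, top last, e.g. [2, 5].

[256, 29, 29]

(re-executing from step 2 with the substitution; state before step 2: [99])
step 2 (PUSH -83): [99, -83]
step 3 (ADD): [16]
step 4 (DUP): [16, 16]
step 5 (MUL): [256]
step 6 (PUSH 29): [256, 29]
step 7 (DUP): [256, 29, 29]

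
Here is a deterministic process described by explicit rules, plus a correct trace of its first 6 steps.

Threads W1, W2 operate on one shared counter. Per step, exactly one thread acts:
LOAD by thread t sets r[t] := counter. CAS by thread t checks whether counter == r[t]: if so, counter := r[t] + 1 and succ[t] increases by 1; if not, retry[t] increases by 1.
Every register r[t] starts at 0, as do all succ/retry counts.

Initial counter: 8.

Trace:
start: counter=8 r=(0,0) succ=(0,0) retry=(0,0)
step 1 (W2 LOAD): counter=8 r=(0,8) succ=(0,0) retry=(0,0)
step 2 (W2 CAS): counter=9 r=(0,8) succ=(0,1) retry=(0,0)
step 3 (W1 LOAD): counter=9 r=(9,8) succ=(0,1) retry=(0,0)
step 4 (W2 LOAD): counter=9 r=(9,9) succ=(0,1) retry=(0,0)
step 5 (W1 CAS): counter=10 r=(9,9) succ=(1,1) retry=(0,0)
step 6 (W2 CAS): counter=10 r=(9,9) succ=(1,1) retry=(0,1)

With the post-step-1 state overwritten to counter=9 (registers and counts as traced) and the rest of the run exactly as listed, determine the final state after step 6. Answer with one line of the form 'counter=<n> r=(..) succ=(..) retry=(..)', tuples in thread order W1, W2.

state after step 1 := counter=9 r=(0,8) succ=(0,0) retry=(0,0)
step 2 (W2 CAS): counter=9 r=(0,8) succ=(0,0) retry=(0,1)
step 3 (W1 LOAD): counter=9 r=(9,8) succ=(0,0) retry=(0,1)
step 4 (W2 LOAD): counter=9 r=(9,9) succ=(0,0) retry=(0,1)
step 5 (W1 CAS): counter=10 r=(9,9) succ=(1,0) retry=(0,1)
step 6 (W2 CAS): counter=10 r=(9,9) succ=(1,0) retry=(0,2)

counter=10 r=(9,9) succ=(1,0) retry=(0,2)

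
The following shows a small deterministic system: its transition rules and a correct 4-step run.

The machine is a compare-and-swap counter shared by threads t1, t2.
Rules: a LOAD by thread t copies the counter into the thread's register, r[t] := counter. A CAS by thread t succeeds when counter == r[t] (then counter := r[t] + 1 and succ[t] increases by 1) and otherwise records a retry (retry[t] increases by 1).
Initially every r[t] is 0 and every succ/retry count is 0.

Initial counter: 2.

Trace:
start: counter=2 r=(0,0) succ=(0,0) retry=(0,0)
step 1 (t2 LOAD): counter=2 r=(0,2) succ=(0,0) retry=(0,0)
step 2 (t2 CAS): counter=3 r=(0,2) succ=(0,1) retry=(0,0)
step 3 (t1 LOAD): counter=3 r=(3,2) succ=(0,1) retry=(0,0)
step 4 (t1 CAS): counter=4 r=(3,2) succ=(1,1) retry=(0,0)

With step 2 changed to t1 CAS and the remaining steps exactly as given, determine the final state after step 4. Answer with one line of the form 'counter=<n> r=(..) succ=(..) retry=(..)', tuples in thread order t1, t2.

(re-executing from step 2 with the substitution; state before step 2: counter=2 r=(0,2) succ=(0,0) retry=(0,0))
step 2 (t1 CAS): counter=2 r=(0,2) succ=(0,0) retry=(1,0)
step 3 (t1 LOAD): counter=2 r=(2,2) succ=(0,0) retry=(1,0)
step 4 (t1 CAS): counter=3 r=(2,2) succ=(1,0) retry=(1,0)

counter=3 r=(2,2) succ=(1,0) retry=(1,0)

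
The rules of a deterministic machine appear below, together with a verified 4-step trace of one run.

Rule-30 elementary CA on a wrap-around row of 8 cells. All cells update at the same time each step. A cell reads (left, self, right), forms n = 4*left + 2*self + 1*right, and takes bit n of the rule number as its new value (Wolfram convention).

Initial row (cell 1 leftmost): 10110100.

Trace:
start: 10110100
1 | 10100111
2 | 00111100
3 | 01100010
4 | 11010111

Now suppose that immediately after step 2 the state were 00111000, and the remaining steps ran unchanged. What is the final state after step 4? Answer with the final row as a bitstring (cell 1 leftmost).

11011110

state after step 2 := 00111000
3 | 01100100
4 | 11011110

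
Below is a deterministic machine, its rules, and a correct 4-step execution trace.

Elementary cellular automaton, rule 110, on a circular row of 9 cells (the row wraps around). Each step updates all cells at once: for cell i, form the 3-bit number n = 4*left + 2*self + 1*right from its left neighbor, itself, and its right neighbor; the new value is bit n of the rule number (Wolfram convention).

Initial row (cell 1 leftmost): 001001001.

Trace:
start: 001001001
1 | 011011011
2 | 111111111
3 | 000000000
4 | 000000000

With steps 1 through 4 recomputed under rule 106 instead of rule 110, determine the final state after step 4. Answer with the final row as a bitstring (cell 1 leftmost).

010010010

(re-executing steps 1..4 under rule 106; state before step 1: 001001001)
1 | 010010010
2 | 100100100
3 | 001001001
4 | 010010010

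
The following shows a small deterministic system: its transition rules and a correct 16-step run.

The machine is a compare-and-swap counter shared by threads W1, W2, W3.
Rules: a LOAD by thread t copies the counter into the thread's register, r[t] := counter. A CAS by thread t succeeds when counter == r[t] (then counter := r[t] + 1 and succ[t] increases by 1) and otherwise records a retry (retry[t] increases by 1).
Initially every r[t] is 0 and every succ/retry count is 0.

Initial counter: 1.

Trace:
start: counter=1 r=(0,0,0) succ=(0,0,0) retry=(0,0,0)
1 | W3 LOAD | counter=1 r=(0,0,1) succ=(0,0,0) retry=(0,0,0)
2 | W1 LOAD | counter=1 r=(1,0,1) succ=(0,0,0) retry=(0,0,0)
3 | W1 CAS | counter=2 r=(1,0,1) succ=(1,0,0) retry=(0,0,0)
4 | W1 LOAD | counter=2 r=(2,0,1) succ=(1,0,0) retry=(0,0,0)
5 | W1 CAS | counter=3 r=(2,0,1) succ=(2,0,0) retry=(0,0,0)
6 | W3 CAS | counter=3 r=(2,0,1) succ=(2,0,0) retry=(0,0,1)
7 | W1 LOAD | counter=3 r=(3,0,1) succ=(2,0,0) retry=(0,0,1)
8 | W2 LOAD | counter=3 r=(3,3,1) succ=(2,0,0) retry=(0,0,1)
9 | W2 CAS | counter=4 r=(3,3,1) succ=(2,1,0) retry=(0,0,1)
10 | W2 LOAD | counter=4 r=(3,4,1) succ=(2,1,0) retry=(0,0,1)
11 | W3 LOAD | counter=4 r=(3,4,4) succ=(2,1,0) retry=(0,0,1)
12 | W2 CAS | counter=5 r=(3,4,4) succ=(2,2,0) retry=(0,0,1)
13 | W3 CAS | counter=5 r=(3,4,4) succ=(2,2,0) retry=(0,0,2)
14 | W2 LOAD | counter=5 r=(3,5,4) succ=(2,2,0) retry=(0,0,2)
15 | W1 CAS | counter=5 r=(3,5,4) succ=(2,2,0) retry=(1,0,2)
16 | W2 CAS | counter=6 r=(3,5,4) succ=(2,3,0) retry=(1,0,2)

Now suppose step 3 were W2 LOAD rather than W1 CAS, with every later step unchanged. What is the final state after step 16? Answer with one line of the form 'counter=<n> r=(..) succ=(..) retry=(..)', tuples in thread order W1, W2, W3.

(re-executing from step 3 with the substitution; state before step 3: counter=1 r=(1,0,1) succ=(0,0,0) retry=(0,0,0))
3 | W2 LOAD | counter=1 r=(1,1,1) succ=(0,0,0) retry=(0,0,0)
4 | W1 LOAD | counter=1 r=(1,1,1) succ=(0,0,0) retry=(0,0,0)
5 | W1 CAS | counter=2 r=(1,1,1) succ=(1,0,0) retry=(0,0,0)
6 | W3 CAS | counter=2 r=(1,1,1) succ=(1,0,0) retry=(0,0,1)
7 | W1 LOAD | counter=2 r=(2,1,1) succ=(1,0,0) retry=(0,0,1)
8 | W2 LOAD | counter=2 r=(2,2,1) succ=(1,0,0) retry=(0,0,1)
9 | W2 CAS | counter=3 r=(2,2,1) succ=(1,1,0) retry=(0,0,1)
10 | W2 LOAD | counter=3 r=(2,3,1) succ=(1,1,0) retry=(0,0,1)
11 | W3 LOAD | counter=3 r=(2,3,3) succ=(1,1,0) retry=(0,0,1)
12 | W2 CAS | counter=4 r=(2,3,3) succ=(1,2,0) retry=(0,0,1)
13 | W3 CAS | counter=4 r=(2,3,3) succ=(1,2,0) retry=(0,0,2)
14 | W2 LOAD | counter=4 r=(2,4,3) succ=(1,2,0) retry=(0,0,2)
15 | W1 CAS | counter=4 r=(2,4,3) succ=(1,2,0) retry=(1,0,2)
16 | W2 CAS | counter=5 r=(2,4,3) succ=(1,3,0) retry=(1,0,2)

counter=5 r=(2,4,3) succ=(1,3,0) retry=(1,0,2)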